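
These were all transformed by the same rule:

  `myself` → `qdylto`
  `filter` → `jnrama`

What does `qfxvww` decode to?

The shift increases by 1 at each position, starting from +4: 4, 5, 6, ….
Undoing it on qfxvww: q−4=m, f−5=a, x−6=r, v−7=o, w−8=o, w−9=n.

maroon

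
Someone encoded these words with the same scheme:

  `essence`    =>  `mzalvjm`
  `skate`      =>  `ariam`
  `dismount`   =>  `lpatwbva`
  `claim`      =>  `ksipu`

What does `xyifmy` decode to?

prayer

Shifts by position in essence: pos 0: e→m (+8), pos 1: s→z (+7), pos 2: s→a (+8), pos 3: e→l (+7) — repeating every 2. The shifts repeat in a cycle of length 2: positions 0,1,… shift by +8, +7, then the pattern repeats.
Undoing it on xyifmy: x−8=p, y−7=r, i−8=a, f−7=y, m−8=e, y−7=r.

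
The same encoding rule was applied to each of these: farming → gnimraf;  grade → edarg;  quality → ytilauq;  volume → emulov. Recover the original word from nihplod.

dolphin

It's just the letters in reverse order.
Reversing it on nihplod: then reverse → dolphin.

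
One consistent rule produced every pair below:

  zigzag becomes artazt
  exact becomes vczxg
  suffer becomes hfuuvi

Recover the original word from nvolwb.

Letters are reflected about the middle of the alphabet (position → 25−position): Atbash.
Decoding nvolwb: n↔m, v↔e, o↔l, l↔o, w↔d, b↔y.

melody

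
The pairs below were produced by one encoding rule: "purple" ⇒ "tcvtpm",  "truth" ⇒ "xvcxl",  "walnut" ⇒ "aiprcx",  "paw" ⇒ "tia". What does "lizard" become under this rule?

pqdivh

Vowels shift forward by 8 and consonants shift forward by 4.
Applying it to lizard: l(cons)+4=p, i(vowel)+8=q, z(cons)+4=d, a(vowel)+8=i, r(cons)+4=v, d(cons)+4=h.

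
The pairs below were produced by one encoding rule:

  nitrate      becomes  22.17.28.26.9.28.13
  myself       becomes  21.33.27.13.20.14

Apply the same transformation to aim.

9.17.21

The number is (letter's place in the alphabet, a=1) + 8.
For aim: a=1→9, i=9→17, m=13→21.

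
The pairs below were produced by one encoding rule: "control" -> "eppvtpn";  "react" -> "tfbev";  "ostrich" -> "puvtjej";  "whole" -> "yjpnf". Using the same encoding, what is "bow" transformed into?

The shift depends on letter class: consonant c→e is +2, but vowel o→p is +1. Two shifts are in play — +1 for a/e/i/o/u, +2 for every other letter.
On bow: b(cons)+2=d, o(vowel)+1=p, w(cons)+2=y.

dpy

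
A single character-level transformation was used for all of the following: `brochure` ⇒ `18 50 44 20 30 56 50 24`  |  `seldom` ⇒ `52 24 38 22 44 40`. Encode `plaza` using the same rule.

b(#2)→18 and r(#18)→50: differences scale by 2, so n = 2·pos + 14. The formula is n = 2×(alphabet index, a=1) + 14.
Applying it to plaza: p=16→46, l=12→38, a=1→16, z=26→66, a=1→16.

46 38 16 66 16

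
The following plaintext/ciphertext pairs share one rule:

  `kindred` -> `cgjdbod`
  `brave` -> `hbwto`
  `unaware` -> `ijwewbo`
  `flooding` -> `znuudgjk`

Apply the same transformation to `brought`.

hbuikvx

k(10)→c(2) and i(8)→g(6) fit y≡11x+22 (mod 26); the inverse of 11 mod 26 is 19. Treating letters as 0–25, the rule is x ↦ 11x + 22 (mod 26).
On brought: b(1)→11·1+22≡7=h; r(17)→11·17+22≡1=b; o(14)→11·14+22≡20=u; u(20)→11·20+22≡8=i; g(6)→11·6+22≡10=k; h(7)→11·7+22≡21=v; t(19)→11·19+22≡23=x (all mod 26).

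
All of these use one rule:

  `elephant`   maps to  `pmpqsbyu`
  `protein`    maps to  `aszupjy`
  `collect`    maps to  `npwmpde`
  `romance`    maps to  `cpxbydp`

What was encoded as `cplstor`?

Shifts by position in elephant: pos 0: e→p (+11), pos 1: l→m (+1), pos 2: e→p (+11), pos 3: p→q (+1) — repeating every 2. A repeating key of period 2 is used — shifts +11, +1 over and over.
Undoing it on cplstor: c−11=r, p−1=o, l−11=a, s−1=r, t−11=i, o−1=n, r−11=g.

roaring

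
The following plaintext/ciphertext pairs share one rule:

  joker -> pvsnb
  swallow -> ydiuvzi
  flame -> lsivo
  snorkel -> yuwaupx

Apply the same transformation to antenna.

gubnxym

Each letter shifts forward by (position + 6), i.e. 6, 7, 8, … — the shift grows by one for each successive letter.
Applying it to antenna: a+6=g, n+7=u, t+8=b, e+9=n, n+10=x, n+11=y, a+12=m.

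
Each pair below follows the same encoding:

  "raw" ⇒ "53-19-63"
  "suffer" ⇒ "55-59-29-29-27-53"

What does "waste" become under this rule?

Each letter becomes 2×(its alphabet position, a=1..z=26) + 17.
Applying it to waste: w=23→63, a=1→19, s=19→55, t=20→57, e=5→27.

63-19-55-57-27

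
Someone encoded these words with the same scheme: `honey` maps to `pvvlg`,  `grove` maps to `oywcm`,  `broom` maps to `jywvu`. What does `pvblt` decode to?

Shifts by position in honey: pos 0: h→p (+8), pos 1: o→v (+7), pos 2: n→v (+8), pos 3: e→l (+7) — repeating every 2. The shifts repeat in a cycle of length 2: positions 0,1,… shift by +8, +7, then the pattern repeats.
Reversing it on pvblt: p−8=h, v−7=o, b−8=t, l−7=e, t−8=l.

hotel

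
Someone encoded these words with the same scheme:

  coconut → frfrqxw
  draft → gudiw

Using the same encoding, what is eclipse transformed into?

hfolsvh

Compare letters: c→f is +3, o→r is +3, c→f is +3 — a constant shift. This is a Caesar cipher with shift 3.
Applying it to eclipse: e+3=h, c+3=f, l+3=o, i+3=l, p+3=s, s+3=v, e+3=h.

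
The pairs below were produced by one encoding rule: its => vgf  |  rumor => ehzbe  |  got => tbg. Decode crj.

It's a constant shift of +13 (ROT13).
Undoing it on crj: c−13=p, r−13=e, j−13=w.

pew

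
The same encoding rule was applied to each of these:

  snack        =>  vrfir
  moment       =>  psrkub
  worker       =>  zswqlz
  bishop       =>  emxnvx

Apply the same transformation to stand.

vxftk

Letter i (0-indexed) is shifted by i+3, so successive shifts are 3, 4, 5, ….
Applying it to stand: s+3=v, t+4=x, a+5=f, n+6=t, d+7=k.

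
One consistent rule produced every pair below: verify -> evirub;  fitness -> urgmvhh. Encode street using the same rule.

hgivvg

This is the alphabet-reversal cipher (Atbash): a becomes z, b becomes y, etc.
For street: s↔h, t↔g, r↔i, e↔v, e↔v, t↔g.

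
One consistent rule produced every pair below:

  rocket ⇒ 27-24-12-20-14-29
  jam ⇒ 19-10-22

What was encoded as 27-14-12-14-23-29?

r is letter #18 and maps to 27: an offset of 9. Each letter is replaced by its alphabet position (a=1..z=26) + 9.
Undoing it on 27-14-12-14-23-29: 27→(27−9)÷1=18=r, 14→(14−9)÷1=5=e, 12→(12−9)÷1=3=c, 14→(14−9)÷1=5=e, 23→(23−9)÷1=14=n, 29→(29−9)÷1=20=t.

recent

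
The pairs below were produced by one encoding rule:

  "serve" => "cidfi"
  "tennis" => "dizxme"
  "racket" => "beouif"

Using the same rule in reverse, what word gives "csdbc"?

sorry

Shifts by position in serve: pos 0: s→c (+10), pos 1: e→i (+4), pos 2: r→d (+12), pos 3: v→f (+10), pos 4: e→i (+4) — repeating every 3. The shifts repeat in a cycle of length 3: positions 0,1,… shift by +10, +4, +12, then the pattern repeats.
Undoing it on csdbc: c−10=s, s−4=o, d−12=r, b−10=r, c−4=y.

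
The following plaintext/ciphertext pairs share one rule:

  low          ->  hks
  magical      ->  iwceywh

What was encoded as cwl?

gap

Every letter moves 22 places later in the alphabet, wrapping around z→a.
Undoing it on cwl: c−22=g, w−22=a, l−22=p.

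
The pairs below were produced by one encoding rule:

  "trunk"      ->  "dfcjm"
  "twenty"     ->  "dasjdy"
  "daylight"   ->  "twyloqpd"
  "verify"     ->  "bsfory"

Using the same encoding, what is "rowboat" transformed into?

This is an affine cipher: with a=0,…,z=25, each position x becomes (25x+22) mod 26.
For rowboat: r(17)→25·17+22≡5=f; o(14)→25·14+22≡8=i; w(22)→25·22+22≡0=a; b(1)→25·1+22≡21=v; o(14)→25·14+22≡8=i; a(0)→25·0+22≡22=w; t(19)→25·19+22≡3=d (all mod 26).

fiaviwd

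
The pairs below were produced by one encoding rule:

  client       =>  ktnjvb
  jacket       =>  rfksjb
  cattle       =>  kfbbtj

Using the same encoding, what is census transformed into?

kjvaza

The shift depends on letter class: consonant c→k is +8, but vowel i→n is +5. Vowels shift forward by 5 and consonants shift forward by 8.
For census: c(cons)+8=k, e(vowel)+5=j, n(cons)+8=v, s(cons)+8=a, u(vowel)+5=z, s(cons)+8=a.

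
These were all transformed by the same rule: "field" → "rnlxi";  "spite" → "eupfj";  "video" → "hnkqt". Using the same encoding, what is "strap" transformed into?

Shifts by position in field: pos 0: f→r (+12), pos 1: i→n (+5), pos 2: e→l (+7), pos 3: l→x (+12), pos 4: d→i (+5) — repeating every 3. It's a Vigenère-style cipher with numeric key [12,5,7]: position i shifts by key[i mod 3].
For strap: s+12=e, t+5=y, r+7=y, a+12=m, p+5=u.

eyymu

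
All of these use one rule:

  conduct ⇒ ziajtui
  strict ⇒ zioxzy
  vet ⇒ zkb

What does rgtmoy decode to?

signal

The word is reversed, then every letter is shifted forward by 6.
Decoding rgtmoy: shift back: r−6=l, g−6=a, t−6=n, m−6=g, o−6=i, y−6=s → langis; then reverse → signal.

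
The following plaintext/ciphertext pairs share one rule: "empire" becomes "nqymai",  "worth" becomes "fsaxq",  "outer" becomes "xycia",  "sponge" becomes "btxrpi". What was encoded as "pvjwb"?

grass

Shifts by position in empire: pos 0: e→n (+9), pos 1: m→q (+4), pos 2: p→y (+9), pos 3: i→m (+4) — repeating every 2. It's a Vigenère-style cipher with numeric key [9,4]: position i shifts by key[i mod 2].
Decoding pvjwb: p−9=g, v−4=r, j−9=a, w−4=s, b−9=s.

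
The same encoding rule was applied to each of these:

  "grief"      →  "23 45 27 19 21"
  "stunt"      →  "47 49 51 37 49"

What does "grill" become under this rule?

g(#7)→23 and r(#18)→45: differences scale by 2, so n = 2·pos + 9. Each letter becomes 2×(its alphabet position, a=1..z=26) + 9.
For grill: g=7→23, r=18→45, i=9→27, l=12→33, l=12→33.

23 45 27 33 33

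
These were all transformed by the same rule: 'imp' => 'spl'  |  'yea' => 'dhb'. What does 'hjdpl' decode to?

The output letters match the input read backwards, each shifted +3: imp reversed is pmi. Read the word backwards and shift each letter +3.
Decoding hjdpl: shift back: h−3=e, j−3=g, d−3=a, p−3=m, l−3=i → egami; then reverse → image.

image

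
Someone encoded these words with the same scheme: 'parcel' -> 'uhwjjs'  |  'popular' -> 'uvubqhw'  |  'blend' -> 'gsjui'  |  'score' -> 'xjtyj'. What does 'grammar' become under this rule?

The shifts repeat in a cycle of length 2: positions 0,1,… shift by +5, +7, then the pattern repeats.
For grammar: g+5=l, r+7=y, a+5=f, m+7=t, m+5=r, a+7=h, r+5=w.

lyftrhw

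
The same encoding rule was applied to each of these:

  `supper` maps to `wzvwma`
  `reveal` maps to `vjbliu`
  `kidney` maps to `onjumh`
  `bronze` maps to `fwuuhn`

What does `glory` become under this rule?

kquyg

The shift increases by 1 at each position, starting from +4: 4, 5, 6, ….
On glory: g+4=k, l+5=q, o+6=u, r+7=y, y+8=g.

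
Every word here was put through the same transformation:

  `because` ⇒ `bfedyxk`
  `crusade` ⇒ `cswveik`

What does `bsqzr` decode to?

brown

In because: b→b is +0, e→f is +1, c→e is +2, a→d is +3 — the shift increases by 1 each position. Letter i (0-indexed) is shifted by i+0, so successive shifts are 0, 1, 2, ….
Undoing it on bsqzr: b−0=b, s−1=r, q−2=o, z−3=w, r−4=n.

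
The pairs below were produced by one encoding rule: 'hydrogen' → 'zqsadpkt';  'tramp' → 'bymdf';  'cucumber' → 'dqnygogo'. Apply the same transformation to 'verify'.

krudqh

The output letters match the input read backwards, each shifted +12: hydrogen reversed is negordyh. The word is reversed, then every letter is shifted forward by 12.
Applying it to verify: reverse → yfirev; then shift: y+12=k, f+12=r, i+12=u, r+12=d, e+12=q, v+12=h.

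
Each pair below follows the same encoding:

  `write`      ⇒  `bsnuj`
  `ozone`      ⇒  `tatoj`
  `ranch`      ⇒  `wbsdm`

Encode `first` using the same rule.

Shifts by position in write: pos 0: w→b (+5), pos 1: r→s (+1), pos 2: i→n (+5), pos 3: t→u (+1) — repeating every 2. The shifts repeat in a cycle of length 2: positions 0,1,… shift by +5, +1, then the pattern repeats.
For first: f+5=k, i+1=j, r+5=w, s+1=t, t+5=y.

kjwty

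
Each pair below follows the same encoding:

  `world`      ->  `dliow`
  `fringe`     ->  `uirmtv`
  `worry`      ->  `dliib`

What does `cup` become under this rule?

This is the alphabet-reversal cipher (Atbash): a becomes z, b becomes y, etc.
For cup: c↔x, u↔f, p↔k.

xfk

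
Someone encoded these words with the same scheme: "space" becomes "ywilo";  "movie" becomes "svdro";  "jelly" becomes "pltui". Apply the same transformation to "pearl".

vliav

In space: s→y is +6, p→w is +7, a→i is +8, c→l is +9 — the shift increases by 1 each position. The shift increases by 1 at each position, starting from +6: 6, 7, 8, ….
On pearl: p+6=v, e+7=l, a+8=i, r+9=a, l+10=v.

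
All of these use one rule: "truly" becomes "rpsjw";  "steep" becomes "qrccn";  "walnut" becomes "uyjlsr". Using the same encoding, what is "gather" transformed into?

Compare letters: t→r is +24, r→p is +24, u→s is +24 — a constant shift. It's a constant shift of +24 (ROT24).
Applying it to gather: g+24=e, a+24=y, t+24=r, h+24=f, e+24=c, r+24=p.

eyrfcp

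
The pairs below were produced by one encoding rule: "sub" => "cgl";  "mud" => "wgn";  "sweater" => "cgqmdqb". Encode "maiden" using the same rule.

Vowels shift forward by 12 and consonants shift forward by 10.
For maiden: m(cons)+10=w, a(vowel)+12=m, i(vowel)+12=u, d(cons)+10=n, e(vowel)+12=q, n(cons)+10=x.

wmunqx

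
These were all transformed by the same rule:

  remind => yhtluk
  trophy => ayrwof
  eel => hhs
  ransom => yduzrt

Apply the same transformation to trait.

The shift depends on letter class: consonant r→y is +7, but vowel e→h is +3. Vowels shift forward by 3 and consonants shift forward by 7.
Applying it to trait: t(cons)+7=a, r(cons)+7=y, a(vowel)+3=d, i(vowel)+3=l, t(cons)+7=a.

aydla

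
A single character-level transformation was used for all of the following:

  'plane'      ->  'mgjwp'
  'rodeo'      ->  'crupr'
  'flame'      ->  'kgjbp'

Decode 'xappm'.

p(15)→m(12) and l(11)→g(6) fit y≡21x+9 (mod 26); the inverse of 21 mod 26 is 5. This is an affine cipher: with a=0,…,z=25, each position x becomes (21x+9) mod 26.
Undoing it on xappm: x(23)→5·(23−9)≡18=s; a(0)→5·(0−9)≡7=h; p(15)→5·(15−9)≡4=e; p(15)→5·(15−9)≡4=e; m(12)→5·(12−9)≡15=p (all mod 26).

sheep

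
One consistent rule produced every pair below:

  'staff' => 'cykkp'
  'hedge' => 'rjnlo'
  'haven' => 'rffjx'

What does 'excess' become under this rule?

ocmjcx

Shifts by position in staff: pos 0: s→c (+10), pos 1: t→y (+5), pos 2: a→k (+10), pos 3: f→k (+5) — repeating every 2. It's a Vigenère-style cipher with numeric key [10,5]: position i shifts by key[i mod 2].
On excess: e+10=o, x+5=c, c+10=m, e+5=j, s+10=c, s+5=x.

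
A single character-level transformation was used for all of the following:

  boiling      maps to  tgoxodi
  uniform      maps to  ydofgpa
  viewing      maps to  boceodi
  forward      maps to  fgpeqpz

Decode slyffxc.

shuffle

b(1)→t(19) and o(14)→g(6) fit y≡3x+16 (mod 26); the inverse of 3 mod 26 is 9. Each letter's alphabet position (a=0..z=25) is mapped through 3·x+16 mod 26 — an affine cipher.
Decoding slyffxc: s(18)→9·(18−16)≡18=s; l(11)→9·(11−16)≡7=h; y(24)→9·(24−16)≡20=u; f(5)→9·(5−16)≡5=f; f(5)→9·(5−16)≡5=f; x(23)→9·(23−16)≡11=l; c(2)→9·(2−16)≡4=e (all mod 26).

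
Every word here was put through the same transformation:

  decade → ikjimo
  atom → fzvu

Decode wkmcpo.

In decade: d→i is +5, e→k is +6, c→j is +7, a→i is +8 — the shift increases by 1 each position. Letter i (0-indexed) is shifted by i+5, so successive shifts are 5, 6, 7, ….
Decoding wkmcpo: w−5=r, k−6=e, m−7=f, c−8=u, p−9=g, o−10=e.

refuge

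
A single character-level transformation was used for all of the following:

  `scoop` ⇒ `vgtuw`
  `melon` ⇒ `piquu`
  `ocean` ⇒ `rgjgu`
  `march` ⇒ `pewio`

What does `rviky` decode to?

order

In scoop: s→v is +3, c→g is +4, o→t is +5, o→u is +6 — the shift increases by 1 each position. Each letter shifts forward by (position + 3), i.e. 3, 4, 5, … — the shift grows by one for each successive letter.
Reversing it on rviky: r−3=o, v−4=r, i−5=d, k−6=e, y−7=r.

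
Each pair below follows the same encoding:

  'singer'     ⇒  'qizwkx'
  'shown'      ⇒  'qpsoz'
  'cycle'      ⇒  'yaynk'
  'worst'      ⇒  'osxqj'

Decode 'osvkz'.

s(18)→q(16) and i(8)→i(8) fit y≡19x+12 (mod 26); the inverse of 19 mod 26 is 11. Each letter's alphabet position (a=0..z=25) is mapped through 19·x+12 mod 26 — an affine cipher.
Decoding osvkz: o(14)→11·(14−12)≡22=w; s(18)→11·(18−12)≡14=o; v(21)→11·(21−12)≡21=v; k(10)→11·(10−12)≡4=e; z(25)→11·(25−12)≡13=n (all mod 26).

woven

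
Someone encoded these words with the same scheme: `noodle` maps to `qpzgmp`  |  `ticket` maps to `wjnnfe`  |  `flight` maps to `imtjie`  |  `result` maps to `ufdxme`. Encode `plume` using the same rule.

smfpf

A repeating key of period 3 is used — shifts +3, +1, +11 over and over.
For plume: p+3=s, l+1=m, u+11=f, m+3=p, e+1=f.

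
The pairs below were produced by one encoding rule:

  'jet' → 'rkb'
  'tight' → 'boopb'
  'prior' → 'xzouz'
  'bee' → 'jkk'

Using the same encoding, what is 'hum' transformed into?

pau

Two shifts are in play — +6 for a/e/i/o/u, +8 for every other letter.
Applying it to hum: h(cons)+8=p, u(vowel)+6=a, m(cons)+8=u.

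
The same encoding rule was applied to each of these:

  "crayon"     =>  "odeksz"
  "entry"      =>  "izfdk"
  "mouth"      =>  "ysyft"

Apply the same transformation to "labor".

The shift depends on letter class: consonant c→o is +12, but vowel a→e is +4. Two shifts are in play — +4 for a/e/i/o/u, +12 for every other letter.
Applying it to labor: l(cons)+12=x, a(vowel)+4=e, b(cons)+12=n, o(vowel)+4=s, r(cons)+12=d.

xensd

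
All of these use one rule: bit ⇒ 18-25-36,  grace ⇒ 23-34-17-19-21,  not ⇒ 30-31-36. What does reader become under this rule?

Each letter is replaced by its alphabet position (a=1..z=26) + 16.
For reader: r=18→34, e=5→21, a=1→17, d=4→20, e=5→21, r=18→34.

34-21-17-20-21-34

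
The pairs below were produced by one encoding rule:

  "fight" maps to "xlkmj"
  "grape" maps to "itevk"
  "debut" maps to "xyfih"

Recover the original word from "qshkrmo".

The output letters match the input read backwards, each shifted +4: fight reversed is thgif. The word is reversed, then every letter is shifted forward by 4.
Reversing it on qshkrmo: shift back: q−4=m, s−4=o, h−4=d, k−4=g, r−4=n, m−4=i, o−4=k → modgnik; then reverse → kingdom.

kingdom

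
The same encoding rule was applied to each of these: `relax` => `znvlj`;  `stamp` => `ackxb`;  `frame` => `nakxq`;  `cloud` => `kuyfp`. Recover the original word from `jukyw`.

In relax: r→z is +8, e→n is +9, l→v is +10, a→l is +11 — the shift increases by 1 each position. The shift increases by 1 at each position, starting from +8: 8, 9, 10, ….
Decoding jukyw: j−8=b, u−9=l, k−10=a, y−11=n, w−12=k.

blank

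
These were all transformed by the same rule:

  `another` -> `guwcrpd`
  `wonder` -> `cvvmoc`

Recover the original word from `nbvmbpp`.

hundred

Each letter shifts forward by (position + 6), i.e. 6, 7, 8, … — the shift grows by one for each successive letter.
Undoing it on nbvmbpp: n−6=h, b−7=u, v−8=n, m−9=d, b−10=r, p−11=e, p−12=d.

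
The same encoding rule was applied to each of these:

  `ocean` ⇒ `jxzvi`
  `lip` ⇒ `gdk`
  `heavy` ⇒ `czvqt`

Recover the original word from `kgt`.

Compare letters: o→j is +21, c→x is +21, e→z is +21 — a constant shift. This is a Caesar cipher with shift 21.
Undoing it on kgt: k−21=p, g−21=l, t−21=y.

ply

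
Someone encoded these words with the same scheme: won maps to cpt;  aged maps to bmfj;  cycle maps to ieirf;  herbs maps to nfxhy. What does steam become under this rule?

yzfbs

The shift depends on letter class: consonant w→c is +6, but vowel o→p is +1. The rule splits by letter class: vowels +1, consonants +6.
For steam: s(cons)+6=y, t(cons)+6=z, e(vowel)+1=f, a(vowel)+1=b, m(cons)+6=s.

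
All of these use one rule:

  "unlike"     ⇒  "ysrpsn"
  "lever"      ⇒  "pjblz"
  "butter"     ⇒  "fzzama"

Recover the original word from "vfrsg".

rally

In unlike: u→y is +4, n→s is +5, l→r is +6, i→p is +7 — the shift increases by 1 each position. Letter i (0-indexed) is shifted by i+4, so successive shifts are 4, 5, 6, ….
Reversing it on vfrsg: v−4=r, f−5=a, r−6=l, s−7=l, g−8=y.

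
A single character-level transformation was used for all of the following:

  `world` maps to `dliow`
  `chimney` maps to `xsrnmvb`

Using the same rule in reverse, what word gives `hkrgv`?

Each pair mirrors across the alphabet (w↔d, o↔l, r↔i): positions sum to 25. This is the alphabet-reversal cipher (Atbash): a becomes z, b becomes y, etc.
Decoding hkrgv: h↔s, k↔p, r↔i, g↔t, v↔e.

spite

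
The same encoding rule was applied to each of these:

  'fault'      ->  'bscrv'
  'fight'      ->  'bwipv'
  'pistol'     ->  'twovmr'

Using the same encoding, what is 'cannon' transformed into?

gsffmf

f(5)→b(1) and a(0)→s(18) fit y≡7x+18 (mod 26); the inverse of 7 mod 26 is 15. Treating letters as 0–25, the rule is x ↦ 7x + 18 (mod 26).
For cannon: c(2)→7·2+18≡6=g; a(0)→7·0+18≡18=s; n(13)→7·13+18≡5=f; n(13)→7·13+18≡5=f; o(14)→7·14+18≡12=m; n(13)→7·13+18≡5=f (all mod 26).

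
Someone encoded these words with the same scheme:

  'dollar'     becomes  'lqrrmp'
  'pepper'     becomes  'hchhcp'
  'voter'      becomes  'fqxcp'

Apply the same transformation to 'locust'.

rquogx

Treating letters as 0–25, the rule is x ↦ 17x + 12 (mod 26).
On locust: l(11)→17·11+12≡17=r; o(14)→17·14+12≡16=q; c(2)→17·2+12≡20=u; u(20)→17·20+12≡14=o; s(18)→17·18+12≡6=g; t(19)→17·19+12≡23=x (all mod 26).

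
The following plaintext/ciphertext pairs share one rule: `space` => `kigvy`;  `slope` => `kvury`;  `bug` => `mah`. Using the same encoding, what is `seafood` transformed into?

juulgky

The output letters match the input read backwards, each shifted +6: space reversed is ecaps. The word is reversed, then every letter is shifted forward by 6.
Applying it to seafood: reverse → doofaes; then shift: d+6=j, o+6=u, o+6=u, f+6=l, a+6=g, e+6=k, s+6=y.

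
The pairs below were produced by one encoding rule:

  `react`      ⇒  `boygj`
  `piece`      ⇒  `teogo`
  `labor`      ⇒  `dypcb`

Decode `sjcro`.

stove

r(17)→b(1) and e(4)→o(14) fit y≡17x+24 (mod 26); the inverse of 17 mod 26 is 23. Treating letters as 0–25, the rule is x ↦ 17x + 24 (mod 26).
Reversing it on sjcro: s(18)→23·(18−24)≡18=s; j(9)→23·(9−24)≡19=t; c(2)→23·(2−24)≡14=o; r(17)→23·(17−24)≡21=v; o(14)→23·(14−24)≡4=e (all mod 26).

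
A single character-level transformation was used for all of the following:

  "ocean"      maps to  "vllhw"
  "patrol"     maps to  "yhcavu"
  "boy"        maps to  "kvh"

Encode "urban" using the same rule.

bakhw

The rule splits by letter class: vowels +7, consonants +9.
Applying it to urban: u(vowel)+7=b, r(cons)+9=a, b(cons)+9=k, a(vowel)+7=h, n(cons)+9=w.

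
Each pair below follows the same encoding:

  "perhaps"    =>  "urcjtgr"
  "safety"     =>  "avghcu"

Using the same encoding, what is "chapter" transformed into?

The output letters match the input read backwards, each shifted +2: perhaps reversed is spahrep. Two steps: reverse the string, then apply a Caesar shift of +2.
On chapter: reverse → retpahc; then shift: r+2=t, e+2=g, t+2=v, p+2=r, a+2=c, h+2=j, c+2=e.

tgvrcje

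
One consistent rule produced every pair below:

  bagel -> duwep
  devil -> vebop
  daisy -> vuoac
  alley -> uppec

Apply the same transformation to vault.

buspj

b(1)→d(3) and a(0)→u(20) fit y≡9x+20 (mod 26); the inverse of 9 mod 26 is 3. This is an affine cipher: with a=0,…,z=25, each position x becomes (9x+20) mod 26.
For vault: v(21)→9·21+20≡1=b; a(0)→9·0+20≡20=u; u(20)→9·20+20≡18=s; l(11)→9·11+20≡15=p; t(19)→9·19+20≡9=j (all mod 26).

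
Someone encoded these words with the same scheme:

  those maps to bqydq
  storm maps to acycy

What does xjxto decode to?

panic

Letter i (0-indexed) is shifted by i+8, so successive shifts are 8, 9, 10, ….
Undoing it on xjxto: x−8=p, j−9=a, x−10=n, t−11=i, o−12=c.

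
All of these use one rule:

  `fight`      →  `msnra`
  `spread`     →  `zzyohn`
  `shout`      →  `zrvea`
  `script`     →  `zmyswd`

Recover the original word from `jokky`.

cedar

The shifts repeat in a cycle of length 2: positions 0,1,… shift by +7, +10, then the pattern repeats.
Undoing it on jokky: j−7=c, o−10=e, k−7=d, k−10=a, y−7=r.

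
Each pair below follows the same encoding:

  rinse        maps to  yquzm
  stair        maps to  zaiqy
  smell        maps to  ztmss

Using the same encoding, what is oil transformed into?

The shift depends on letter class: consonant r→y is +7, but vowel i→q is +8. Two shifts are in play — +8 for a/e/i/o/u, +7 for every other letter.
Applying it to oil: o(vowel)+8=w, i(vowel)+8=q, l(cons)+7=s.

wqs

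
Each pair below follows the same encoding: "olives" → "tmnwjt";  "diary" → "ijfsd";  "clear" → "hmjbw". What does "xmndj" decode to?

Shifts by position in olives: pos 0: o→t (+5), pos 1: l→m (+1), pos 2: i→n (+5), pos 3: v→w (+1) — repeating every 2. The shifts repeat in a cycle of length 2: positions 0,1,… shift by +5, +1, then the pattern repeats.
Reversing it on xmndj: x−5=s, m−1=l, n−5=i, d−1=c, j−5=e.

slice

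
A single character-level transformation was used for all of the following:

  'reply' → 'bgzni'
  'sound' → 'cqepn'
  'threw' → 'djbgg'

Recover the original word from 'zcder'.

The shifts repeat in a cycle of length 2: positions 0,1,… shift by +10, +2, then the pattern repeats.
Undoing it on zcder: z−10=p, c−2=a, d−10=t, e−2=c, r−10=h.

patch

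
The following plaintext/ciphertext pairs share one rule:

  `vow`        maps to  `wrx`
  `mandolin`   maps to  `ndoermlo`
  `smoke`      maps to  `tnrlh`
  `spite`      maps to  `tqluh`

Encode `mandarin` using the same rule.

The rule splits by letter class: vowels +3, consonants +1.
On mandarin: m(cons)+1=n, a(vowel)+3=d, n(cons)+1=o, d(cons)+1=e, a(vowel)+3=d, r(cons)+1=s, i(vowel)+3=l, n(cons)+1=o.

ndoedslo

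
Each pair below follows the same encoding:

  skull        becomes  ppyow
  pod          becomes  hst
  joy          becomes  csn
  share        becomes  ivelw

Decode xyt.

put

The output letters match the input read backwards, each shifted +4: skull reversed is lluks. Two steps: reverse the string, then apply a Caesar shift of +4.
Undoing it on xyt: shift back: x−4=t, y−4=u, t−4=p → tup; then reverse → put.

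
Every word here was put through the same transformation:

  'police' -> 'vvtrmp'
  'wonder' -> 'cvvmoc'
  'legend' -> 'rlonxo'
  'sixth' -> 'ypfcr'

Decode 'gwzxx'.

In police: p→v is +6, o→v is +7, l→t is +8, i→r is +9 — the shift increases by 1 each position. The shift increases by 1 at each position, starting from +6: 6, 7, 8, ….
Undoing it on gwzxx: g−6=a, w−7=p, z−8=r, x−9=o, x−10=n.

apron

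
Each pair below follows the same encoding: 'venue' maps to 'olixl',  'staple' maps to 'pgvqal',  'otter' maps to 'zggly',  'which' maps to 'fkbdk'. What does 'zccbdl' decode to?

office

This is an affine cipher: with a=0,…,z=25, each position x becomes (17x+21) mod 26.
Decoding zccbdl: z(25)→23·(25−21)≡14=o; c(2)→23·(2−21)≡5=f; c(2)→23·(2−21)≡5=f; b(1)→23·(1−21)≡8=i; d(3)→23·(3−21)≡2=c; l(11)→23·(11−21)≡4=e (all mod 26).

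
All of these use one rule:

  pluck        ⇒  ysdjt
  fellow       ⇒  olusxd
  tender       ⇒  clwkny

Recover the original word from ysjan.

plate

It's a Vigenère-style cipher with numeric key [9,7]: position i shifts by key[i mod 2].
Undoing it on ysjan: y−9=p, s−7=l, j−9=a, a−7=t, n−9=e.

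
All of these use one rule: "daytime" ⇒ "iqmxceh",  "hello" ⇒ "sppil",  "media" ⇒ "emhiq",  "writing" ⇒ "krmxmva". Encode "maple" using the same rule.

ipteq

The output letters match the input read backwards, each shifted +4: daytime reversed is emityad. The word is reversed, then every letter is shifted forward by 4.
Applying it to maple: reverse → elpam; then shift: e+4=i, l+4=p, p+4=t, a+4=e, m+4=q.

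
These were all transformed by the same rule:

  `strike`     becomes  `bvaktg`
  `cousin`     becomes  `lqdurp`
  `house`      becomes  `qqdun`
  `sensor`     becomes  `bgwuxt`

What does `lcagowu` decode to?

careful

Shifts by position in strike: pos 0: s→b (+9), pos 1: t→v (+2), pos 2: r→a (+9), pos 3: i→k (+2) — repeating every 2. A repeating key of period 2 is used — shifts +9, +2 over and over.
Decoding lcagowu: l−9=c, c−2=a, a−9=r, g−2=e, o−9=f, w−2=u, u−9=l.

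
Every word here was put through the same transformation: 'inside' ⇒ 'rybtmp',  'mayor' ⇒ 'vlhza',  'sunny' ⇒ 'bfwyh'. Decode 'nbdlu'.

Shifts by position in inside: pos 0: i→r (+9), pos 1: n→y (+11), pos 2: s→b (+9), pos 3: i→t (+11) — repeating every 2. The shifts repeat in a cycle of length 2: positions 0,1,… shift by +9, +11, then the pattern repeats.
Decoding nbdlu: n−9=e, b−11=q, d−9=u, l−11=a, u−9=l.

equal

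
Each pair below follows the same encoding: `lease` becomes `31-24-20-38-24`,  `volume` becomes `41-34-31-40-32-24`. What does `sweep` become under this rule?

38-42-24-24-35

l is letter #12 and maps to 31: an offset of 19. Each letter is replaced by its alphabet position (a=1..z=26) + 19.
For sweep: s=19→38, w=23→42, e=5→24, e=5→24, p=16→35.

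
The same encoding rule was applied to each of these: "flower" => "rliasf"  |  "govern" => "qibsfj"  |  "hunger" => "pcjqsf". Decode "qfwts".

f(5)→r(17) and l(11)→l(11) fit y≡25x+22 (mod 26); the inverse of 25 mod 26 is 25. Treating letters as 0–25, the rule is x ↦ 25x + 22 (mod 26).
Decoding qfwts: q(16)→25·(16−22)≡6=g; f(5)→25·(5−22)≡17=r; w(22)→25·(22−22)≡0=a; t(19)→25·(19−22)≡3=d; s(18)→25·(18−22)≡4=e (all mod 26).

grade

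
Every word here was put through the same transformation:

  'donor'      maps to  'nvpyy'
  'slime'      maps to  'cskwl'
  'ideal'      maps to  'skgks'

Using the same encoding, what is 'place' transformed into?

zscml

Shifts by position in donor: pos 0: d→n (+10), pos 1: o→v (+7), pos 2: n→p (+2), pos 3: o→y (+10), pos 4: r→y (+7) — repeating every 3. A repeating key of period 3 is used — shifts +10, +7, +2 over and over.
Applying it to place: p+10=z, l+7=s, a+2=c, c+10=m, e+7=l.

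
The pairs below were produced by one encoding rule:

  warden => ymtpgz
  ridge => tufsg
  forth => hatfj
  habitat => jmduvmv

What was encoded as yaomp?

Shifts by position in warden: pos 0: w→y (+2), pos 1: a→m (+12), pos 2: r→t (+2), pos 3: d→p (+12) — repeating every 2. The shifts repeat in a cycle of length 2: positions 0,1,… shift by +2, +12, then the pattern repeats.
Decoding yaomp: y−2=w, a−12=o, o−2=m, m−12=a, p−2=n.

woman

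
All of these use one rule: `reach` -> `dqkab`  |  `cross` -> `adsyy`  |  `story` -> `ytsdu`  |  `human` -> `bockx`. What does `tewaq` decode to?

twice

r(17)→d(3) and e(4)→q(16) fit y≡21x+10 (mod 26); the inverse of 21 mod 26 is 5. Treating letters as 0–25, the rule is x ↦ 21x + 10 (mod 26).
Undoing it on tewaq: t(19)→5·(19−10)≡19=t; e(4)→5·(4−10)≡22=w; w(22)→5·(22−10)≡8=i; a(0)→5·(0−10)≡2=c; q(16)→5·(16−10)≡4=e (all mod 26).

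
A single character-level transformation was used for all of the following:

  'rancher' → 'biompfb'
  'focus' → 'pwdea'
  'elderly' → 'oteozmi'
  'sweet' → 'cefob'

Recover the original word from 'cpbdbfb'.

shatter

It's a Vigenère-style cipher with numeric key [10,8,1]: position i shifts by key[i mod 3].
Decoding cpbdbfb: c−10=s, p−8=h, b−1=a, d−10=t, b−8=t, f−1=e, b−10=r.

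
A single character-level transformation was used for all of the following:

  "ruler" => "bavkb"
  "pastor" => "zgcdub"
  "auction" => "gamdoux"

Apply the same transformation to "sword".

cgubn

The shift depends on letter class: consonant r→b is +10, but vowel u→a is +6. Vowels shift forward by 6 and consonants shift forward by 10.
On sword: s(cons)+10=c, w(cons)+10=g, o(vowel)+6=u, r(cons)+10=b, d(cons)+10=n.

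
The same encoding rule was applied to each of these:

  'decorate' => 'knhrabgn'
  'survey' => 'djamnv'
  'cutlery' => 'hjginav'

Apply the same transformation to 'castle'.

This is an affine cipher: with a=0,…,z=25, each position x becomes (3x+1) mod 26.
For castle: c(2)→3·2+1≡7=h; a(0)→3·0+1≡1=b; s(18)→3·18+1≡3=d; t(19)→3·19+1≡6=g; l(11)→3·11+1≡8=i; e(4)→3·4+1≡13=n (all mod 26).

hbdgin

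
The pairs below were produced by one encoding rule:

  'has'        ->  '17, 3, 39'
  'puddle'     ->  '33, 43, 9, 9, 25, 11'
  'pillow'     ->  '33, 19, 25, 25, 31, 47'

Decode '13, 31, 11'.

foe

With a=1..z=26, the number is 2·pos + 1.
Reversing it on 13, 31, 11: 13→(13−1)÷2=6=f, 31→(31−1)÷2=15=o, 11→(11−1)÷2=5=e.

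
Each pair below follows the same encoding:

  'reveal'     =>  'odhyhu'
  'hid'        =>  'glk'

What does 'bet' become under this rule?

whe

The output letters match the input read backwards, each shifted +3: reveal reversed is laever. The word is reversed, then every letter is shifted forward by 3.
Applying it to bet: reverse → teb; then shift: t+3=w, e+3=h, b+3=e.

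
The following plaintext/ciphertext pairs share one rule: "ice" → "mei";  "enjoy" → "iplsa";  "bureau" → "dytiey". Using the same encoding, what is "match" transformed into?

oevej

Vowels shift forward by 4 and consonants shift forward by 2.
Applying it to match: m(cons)+2=o, a(vowel)+4=e, t(cons)+2=v, c(cons)+2=e, h(cons)+2=j.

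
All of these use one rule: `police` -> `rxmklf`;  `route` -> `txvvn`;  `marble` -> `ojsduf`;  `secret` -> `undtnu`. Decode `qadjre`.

orchid

Shifts by position in police: pos 0: p→r (+2), pos 1: o→x (+9), pos 2: l→m (+1), pos 3: i→k (+2), pos 4: c→l (+9), pos 5: e→f (+1) — repeating every 3. It's a Vigenère-style cipher with numeric key [2,9,1]: position i shifts by key[i mod 3].
Decoding qadjre: q−2=o, a−9=r, d−1=c, j−2=h, r−9=i, e−1=d.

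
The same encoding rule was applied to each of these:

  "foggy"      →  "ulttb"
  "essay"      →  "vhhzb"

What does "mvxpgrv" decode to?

necktie

Each pair mirrors across the alphabet (f↔u, o↔l, g↔t): positions sum to 25. Letters are reflected about the middle of the alphabet (position → 25−position): Atbash.
Reversing it on mvxpgrv: m↔n, v↔e, x↔c, p↔k, g↔t, r↔i, v↔e.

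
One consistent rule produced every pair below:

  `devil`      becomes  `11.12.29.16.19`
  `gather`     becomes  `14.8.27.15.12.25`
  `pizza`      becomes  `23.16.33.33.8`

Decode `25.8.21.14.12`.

d is letter #4 and maps to 11: an offset of 7. Each letter is replaced by its alphabet position (a=1..z=26) + 7.
Decoding 25.8.21.14.12: 25→(25−7)÷1=18=r, 8→(8−7)÷1=1=a, 21→(21−7)÷1=14=n, 14→(14−7)÷1=7=g, 12→(12−7)÷1=5=e.

range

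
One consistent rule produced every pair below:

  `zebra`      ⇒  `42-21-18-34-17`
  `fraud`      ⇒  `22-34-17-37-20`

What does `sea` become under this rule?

Each letter is replaced by its alphabet position (a=1..z=26) + 16.
On sea: s=19→35, e=5→21, a=1→17.

35-21-17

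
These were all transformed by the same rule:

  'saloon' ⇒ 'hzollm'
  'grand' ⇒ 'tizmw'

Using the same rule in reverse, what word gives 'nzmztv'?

manage

Each pair mirrors across the alphabet (s↔h, a↔z, l↔o): positions sum to 25. Each letter is replaced by its mirror in the alphabet: a↔z, b↔y, c↔x, and so on (the Atbash cipher).
Decoding nzmztv: n↔m, z↔a, m↔n, z↔a, t↔g, v↔e.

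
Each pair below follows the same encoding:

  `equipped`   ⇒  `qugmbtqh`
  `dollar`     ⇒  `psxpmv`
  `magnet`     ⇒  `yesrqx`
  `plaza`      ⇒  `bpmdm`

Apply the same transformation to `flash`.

rpmwt

Shifts by position in equipped: pos 0: e→q (+12), pos 1: q→u (+4), pos 2: u→g (+12), pos 3: i→m (+4) — repeating every 2. It's a Vigenère-style cipher with numeric key [12,4]: position i shifts by key[i mod 2].
On flash: f+12=r, l+4=p, a+12=m, s+4=w, h+12=t.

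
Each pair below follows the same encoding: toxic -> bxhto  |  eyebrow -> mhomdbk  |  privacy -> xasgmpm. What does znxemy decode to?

rental

In toxic: t→b is +8, o→x is +9, x→h is +10, i→t is +11 — the shift increases by 1 each position. The shift increases by 1 at each position, starting from +8: 8, 9, 10, ….
Decoding znxemy: z−8=r, n−9=e, x−10=n, e−11=t, m−12=a, y−13=l.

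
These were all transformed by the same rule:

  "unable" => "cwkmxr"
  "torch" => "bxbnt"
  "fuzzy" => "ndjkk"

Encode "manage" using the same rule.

ujxlsr

In unable: u→c is +8, n→w is +9, a→k is +10, b→m is +11 — the shift increases by 1 each position. The shift increases by 1 at each position, starting from +8: 8, 9, 10, ….
On manage: m+8=u, a+9=j, n+10=x, a+11=l, g+12=s, e+13=r.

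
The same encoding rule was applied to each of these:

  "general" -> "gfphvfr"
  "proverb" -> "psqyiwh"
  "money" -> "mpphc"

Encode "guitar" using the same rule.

gvkwew

The shift increases by 1 at each position, starting from +0: 0, 1, 2, ….
On guitar: g+0=g, u+1=v, i+2=k, t+3=w, a+4=e, r+5=w.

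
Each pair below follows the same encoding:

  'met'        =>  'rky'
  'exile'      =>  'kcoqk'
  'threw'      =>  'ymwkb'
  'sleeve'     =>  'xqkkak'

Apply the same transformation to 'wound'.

buasi

The shift depends on letter class: consonant m→r is +5, but vowel e→k is +6. The rule splits by letter class: vowels +6, consonants +5.
Applying it to wound: w(cons)+5=b, o(vowel)+6=u, u(vowel)+6=a, n(cons)+5=s, d(cons)+5=i.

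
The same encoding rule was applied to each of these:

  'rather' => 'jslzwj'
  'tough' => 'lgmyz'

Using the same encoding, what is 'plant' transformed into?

Compare letters: r→j is +18, a→s is +18, t→l is +18 — a constant shift. This is a Caesar cipher with shift 18.
For plant: p+18=h, l+18=d, a+18=s, n+18=f, t+18=l.

hdsfl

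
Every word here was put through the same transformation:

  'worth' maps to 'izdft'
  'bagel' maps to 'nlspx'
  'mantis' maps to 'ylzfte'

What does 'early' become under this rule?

The shift depends on letter class: consonant w→i is +12, but vowel o→z is +11. The rule splits by letter class: vowels +11, consonants +12.
For early: e(vowel)+11=p, a(vowel)+11=l, r(cons)+12=d, l(cons)+12=x, y(cons)+12=k.

pldxk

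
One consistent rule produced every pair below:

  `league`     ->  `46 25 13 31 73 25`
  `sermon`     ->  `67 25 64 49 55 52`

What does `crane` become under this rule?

19 64 13 52 25

l(#12)→46 and e(#5)→25: differences scale by 3, so n = 3·pos + 10. Each letter becomes 3×(its alphabet position, a=1..z=26) + 10.
On crane: c=3→19, r=18→64, a=1→13, n=14→52, e=5→25.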